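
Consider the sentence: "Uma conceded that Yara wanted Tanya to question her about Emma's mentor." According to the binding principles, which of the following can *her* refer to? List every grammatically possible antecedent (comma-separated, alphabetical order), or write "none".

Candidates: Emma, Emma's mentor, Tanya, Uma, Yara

*her* is a pronoun; Principle B requires it to be free in its binding domain — the clause headed by 'question'.
— Emma: possessor inside the second object DP of the clause headed by 'question'; is c-commanded by the pronoun; coreference would bind this R-expression — blocked (Principle C).
— Emma's mentor: second object of the clause headed by 'question'; is c-commanded by the pronoun; coreference would bind this R-expression — blocked (Principle C).
— Tanya: subject of the clause headed by 'question'; c-commands the pronoun within its binding domain — blocked (Principle B).
— Uma: subject of the matrix clause; c-commands the pronoun but lies outside its binding domain — allowed.
— Yara: subject of the clause headed by 'wanted'; c-commands the pronoun but lies outside its binding domain — allowed.

Uma, Yara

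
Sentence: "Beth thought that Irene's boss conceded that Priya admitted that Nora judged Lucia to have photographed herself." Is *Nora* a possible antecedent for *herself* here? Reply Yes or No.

No

*herself* is a reflexive; Principle A requires it to be bound within its binding domain — the clause headed by 'photographed'.
— Nora: subject of the clause headed by 'judged'; c-commands the reflexive but lies outside its binding domain — cannot bind it (Principle A).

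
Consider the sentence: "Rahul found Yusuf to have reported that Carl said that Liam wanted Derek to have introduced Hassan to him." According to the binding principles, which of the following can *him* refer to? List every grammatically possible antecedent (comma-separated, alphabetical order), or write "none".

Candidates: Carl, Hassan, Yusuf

*him* is a pronoun; Principle B requires it to be free in its binding domain — the clause headed by 'introduced'.
— Carl: subject of the clause headed by 'said'; c-commands the pronoun but lies outside its binding domain — allowed.
— Hassan: object of the clause headed by 'introduced'; c-commands the pronoun within its binding domain — blocked (Principle B).
— Yusuf: subject of the clause headed by 'reported'; c-commands the pronoun but lies outside its binding domain — allowed.

Carl, Yusuf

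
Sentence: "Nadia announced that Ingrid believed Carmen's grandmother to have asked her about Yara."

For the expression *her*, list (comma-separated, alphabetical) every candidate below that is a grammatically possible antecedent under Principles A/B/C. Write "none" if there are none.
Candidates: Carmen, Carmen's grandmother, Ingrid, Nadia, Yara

Carmen, Ingrid, Nadia

*her* is a pronoun; Principle B requires it to be free in its binding domain — the clause headed by 'asked'.
— Carmen: possessor inside the subject DP of the clause headed by 'asked'; does not c-command the pronoun — Principle B does not apply; allowed.
— Carmen's grandmother: subject of the clause headed by 'asked'; c-commands the pronoun within its binding domain — blocked (Principle B).
— Ingrid: subject of the clause headed by 'believed'; c-commands the pronoun but lies outside its binding domain — allowed.
— Nadia: subject of the matrix clause; c-commands the pronoun but lies outside its binding domain — allowed.
— Yara: second object of the clause headed by 'asked'; is c-commanded by the pronoun; coreference would bind this R-expression — blocked (Principle C).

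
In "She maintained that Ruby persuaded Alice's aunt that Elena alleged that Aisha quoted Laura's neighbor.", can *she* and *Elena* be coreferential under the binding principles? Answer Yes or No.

*Elena* is an R-expression; Principle C requires it to be free (not bound by any c-commanding expression).
— she: subject of the matrix clause; the pronoun c-commands the R-expression — coreference blocked (Principle C).

No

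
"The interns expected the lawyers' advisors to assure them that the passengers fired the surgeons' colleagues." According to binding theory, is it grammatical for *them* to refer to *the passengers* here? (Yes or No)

No

*the passengers* is an R-expression; Principle C requires it to be free (not bound by any c-commanding expression).
— them: object of the clause headed by 'assure'; the pronoun c-commands the R-expression — coreference blocked (Principle C).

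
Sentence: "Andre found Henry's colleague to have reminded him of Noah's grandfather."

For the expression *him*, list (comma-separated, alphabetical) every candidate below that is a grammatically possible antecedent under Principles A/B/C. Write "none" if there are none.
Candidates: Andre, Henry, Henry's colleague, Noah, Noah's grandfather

Andre, Henry

*him* is a pronoun; Principle B requires it to be free in its binding domain — the clause headed by 'reminded'.
— Andre: subject of the matrix clause; c-commands the pronoun but lies outside its binding domain — allowed.
— Henry: possessor inside the subject DP of the clause headed by 'reminded'; does not c-command the pronoun — Principle B does not apply; allowed.
— Henry's colleague: subject of the clause headed by 'reminded'; c-commands the pronoun within its binding domain — blocked (Principle B).
— Noah: possessor inside the second object DP of the clause headed by 'reminded'; is c-commanded by the pronoun; coreference would bind this R-expression — blocked (Principle C).
— Noah's grandfather: second object of the clause headed by 'reminded'; is c-commanded by the pronoun; coreference would bind this R-expression — blocked (Principle C).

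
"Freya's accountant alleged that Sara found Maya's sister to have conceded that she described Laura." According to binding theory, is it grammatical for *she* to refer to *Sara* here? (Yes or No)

Yes

*Sara* is an R-expression; Principle C requires it to be free (not bound by any c-commanding expression).
— she: subject of the clause headed by 'described'; the pronoun does not c-command the R-expression — coreference allowed.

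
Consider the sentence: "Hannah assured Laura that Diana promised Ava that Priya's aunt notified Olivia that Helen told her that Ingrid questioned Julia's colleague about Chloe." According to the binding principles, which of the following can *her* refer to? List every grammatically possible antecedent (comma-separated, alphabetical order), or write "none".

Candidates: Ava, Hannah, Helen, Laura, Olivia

*her* is a pronoun; Principle B requires it to be free in its binding domain — the clause headed by 'told'.
— Ava: object of the clause headed by 'promised'; c-commands the pronoun but lies outside its binding domain — allowed.
— Hannah: subject of the matrix clause; c-commands the pronoun but lies outside its binding domain — allowed.
— Helen: subject of the clause headed by 'told'; c-commands the pronoun within its binding domain — blocked (Principle B).
— Laura: object of the matrix clause; c-commands the pronoun but lies outside its binding domain — allowed.
— Olivia: object of the clause headed by 'notified'; c-commands the pronoun but lies outside its binding domain — allowed.

Ava, Hannah, Laura, Olivia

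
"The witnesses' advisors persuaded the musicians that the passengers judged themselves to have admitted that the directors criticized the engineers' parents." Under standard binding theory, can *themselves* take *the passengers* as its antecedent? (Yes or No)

*themselves* is a reflexive; Principle A requires it to be bound within its binding domain — the clause headed by 'judged'.
— the passengers: subject of the clause headed by 'judged'; c-commands the reflexive within its binding domain — allowed (Principle A).

Yes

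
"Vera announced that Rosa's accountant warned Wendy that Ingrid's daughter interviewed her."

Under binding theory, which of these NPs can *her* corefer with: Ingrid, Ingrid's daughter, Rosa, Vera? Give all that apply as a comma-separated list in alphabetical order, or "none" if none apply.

Ingrid, Rosa, Vera

*her* is a pronoun; Principle B requires it to be free in its binding domain — the clause headed by 'interviewed'.
— Ingrid: possessor inside the subject DP of the clause headed by 'interviewed'; does not c-command the pronoun — Principle B does not apply; allowed.
— Ingrid's daughter: subject of the clause headed by 'interviewed'; c-commands the pronoun within its binding domain — blocked (Principle B).
— Rosa: possessor inside the subject DP of the clause headed by 'warned'; does not c-command the pronoun — Principle B does not apply; allowed.
— Vera: subject of the matrix clause; c-commands the pronoun but lies outside its binding domain — allowed.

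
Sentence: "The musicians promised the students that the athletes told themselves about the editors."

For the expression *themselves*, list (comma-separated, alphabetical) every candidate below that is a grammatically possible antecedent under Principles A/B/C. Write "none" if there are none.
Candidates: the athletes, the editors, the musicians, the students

*themselves* is a reflexive; Principle A requires it to be bound within its binding domain — the clause headed by 'told'.
— the athletes: subject of the clause headed by 'told'; c-commands the reflexive within its binding domain — allowed (Principle A).
— the editors: second object of the clause headed by 'told'; does not c-command the reflexive — cannot bind it (Principle A).
— the musicians: subject of the matrix clause; c-commands the reflexive but lies outside its binding domain — cannot bind it (Principle A).
— the students: object of the matrix clause; c-commands the reflexive but lies outside its binding domain — cannot bind it (Principle A).

the athletes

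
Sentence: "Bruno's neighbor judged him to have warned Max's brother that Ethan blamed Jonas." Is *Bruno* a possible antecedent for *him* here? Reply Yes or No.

*him* is a pronoun; Principle B requires it to be free in its binding domain — the matrix clause.
— Bruno: possessor inside the subject DP of the matrix clause; does not c-command the pronoun — Principle B does not apply; allowed.

Yes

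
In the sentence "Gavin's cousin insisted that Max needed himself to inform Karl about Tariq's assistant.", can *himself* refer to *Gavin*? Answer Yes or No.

*himself* is a reflexive; Principle A requires it to be bound within its binding domain — the clause headed by 'needed'.
— Gavin: possessor inside the subject DP of the matrix clause; does not c-command the reflexive — cannot bind it (Principle A).

No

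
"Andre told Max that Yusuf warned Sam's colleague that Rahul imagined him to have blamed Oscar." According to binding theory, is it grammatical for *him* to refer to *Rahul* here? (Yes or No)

No

*Rahul* is an R-expression; Principle C requires it to be free (not bound by any c-commanding expression).
— him: subject of the clause headed by 'blamed'; the R-expression locally c-commands the pronoun — coreference blocked (Principle B on the pronoun).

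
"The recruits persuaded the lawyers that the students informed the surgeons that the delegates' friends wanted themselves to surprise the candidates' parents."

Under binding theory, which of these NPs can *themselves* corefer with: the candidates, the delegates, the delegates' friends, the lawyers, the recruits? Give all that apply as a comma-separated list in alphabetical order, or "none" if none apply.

the delegates' friends

*themselves* is a reflexive; Principle A requires it to be bound within its binding domain — the clause headed by 'wanted'.
— the candidates: possessor inside the object DP of the clause headed by 'surprise'; does not c-command the reflexive — cannot bind it (Principle A).
— the delegates: possessor inside the subject DP of the clause headed by 'wanted'; does not c-command the reflexive — cannot bind it (Principle A).
— the delegates' friends: subject of the clause headed by 'wanted'; c-commands the reflexive within its binding domain — allowed (Principle A).
— the lawyers: object of the matrix clause; c-commands the reflexive but lies outside its binding domain — cannot bind it (Principle A).
— the recruits: subject of the matrix clause; c-commands the reflexive but lies outside its binding domain — cannot bind it (Principle A).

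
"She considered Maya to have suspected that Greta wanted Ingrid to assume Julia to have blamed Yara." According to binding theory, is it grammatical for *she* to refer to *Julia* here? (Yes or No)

*Julia* is an R-expression; Principle C requires it to be free (not bound by any c-commanding expression).
— she: subject of the matrix clause; the pronoun c-commands the R-expression — coreference blocked (Principle C).

No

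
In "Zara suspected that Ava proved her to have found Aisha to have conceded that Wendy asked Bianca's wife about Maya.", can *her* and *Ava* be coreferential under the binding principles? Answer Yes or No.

No

*Ava* is an R-expression; Principle C requires it to be free (not bound by any c-commanding expression).
— her: subject of the clause headed by 'found'; the R-expression locally c-commands the pronoun — coreference blocked (Principle B on the pronoun).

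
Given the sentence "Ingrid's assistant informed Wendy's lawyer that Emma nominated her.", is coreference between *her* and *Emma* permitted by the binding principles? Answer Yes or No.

*her* is a pronoun; Principle B requires it to be free in its binding domain — the clause headed by 'nominated'.
— Emma: subject of the clause headed by 'nominated'; c-commands the pronoun within its binding domain — blocked (Principle B).

No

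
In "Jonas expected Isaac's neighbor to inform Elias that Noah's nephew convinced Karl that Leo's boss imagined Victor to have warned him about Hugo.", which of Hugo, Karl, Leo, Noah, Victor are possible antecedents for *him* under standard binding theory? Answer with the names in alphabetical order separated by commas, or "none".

Karl, Leo, Noah

*him* is a pronoun; Principle B requires it to be free in its binding domain — the clause headed by 'warned'.
— Hugo: second object of the clause headed by 'warned'; is c-commanded by the pronoun; coreference would bind this R-expression — blocked (Principle C).
— Karl: object of the clause headed by 'convinced'; c-commands the pronoun but lies outside its binding domain — allowed.
— Leo: possessor inside the subject DP of the clause headed by 'imagined'; does not c-command the pronoun — Principle B does not apply; allowed.
— Noah: possessor inside the subject DP of the clause headed by 'convinced'; does not c-command the pronoun — Principle B does not apply; allowed.
— Victor: subject of the clause headed by 'warned'; c-commands the pronoun within its binding domain — blocked (Principle B).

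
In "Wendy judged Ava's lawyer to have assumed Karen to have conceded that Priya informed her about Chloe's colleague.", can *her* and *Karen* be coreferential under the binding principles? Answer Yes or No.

*Karen* is an R-expression; Principle C requires it to be free (not bound by any c-commanding expression).
— her: object of the clause headed by 'informed'; the pronoun does not c-command the R-expression — coreference allowed.

Yes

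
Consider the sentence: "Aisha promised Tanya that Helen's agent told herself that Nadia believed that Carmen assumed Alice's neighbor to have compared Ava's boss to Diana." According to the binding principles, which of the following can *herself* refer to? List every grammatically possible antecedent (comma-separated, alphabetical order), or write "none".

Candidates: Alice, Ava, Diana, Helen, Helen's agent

Helen's agent

*herself* is a reflexive; Principle A requires it to be bound within its binding domain — the clause headed by 'told'.
— Alice: possessor inside the subject DP of the clause headed by 'compared'; does not c-command the reflexive — cannot bind it (Principle A).
— Ava: possessor inside the object DP of the clause headed by 'compared'; does not c-command the reflexive — cannot bind it (Principle A).
— Diana: second object of the clause headed by 'compared'; does not c-command the reflexive — cannot bind it (Principle A).
— Helen: possessor inside the subject DP of the clause headed by 'told'; does not c-command the reflexive — cannot bind it (Principle A).
— Helen's agent: subject of the clause headed by 'told'; c-commands the reflexive within its binding domain — allowed (Principle A).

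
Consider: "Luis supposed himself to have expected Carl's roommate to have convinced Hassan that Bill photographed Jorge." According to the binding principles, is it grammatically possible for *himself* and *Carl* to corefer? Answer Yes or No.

*himself* is a reflexive; Principle A requires it to be bound within its binding domain — the matrix clause.
— Carl: possessor inside the subject DP of the clause headed by 'convinced'; does not c-command the reflexive — cannot bind it (Principle A).

No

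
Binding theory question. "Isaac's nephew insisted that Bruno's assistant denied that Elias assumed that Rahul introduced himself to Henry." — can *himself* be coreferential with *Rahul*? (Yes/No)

*himself* is a reflexive; Principle A requires it to be bound within its binding domain — the clause headed by 'introduced'.
— Rahul: subject of the clause headed by 'introduced'; c-commands the reflexive within its binding domain — allowed (Principle A).

Yes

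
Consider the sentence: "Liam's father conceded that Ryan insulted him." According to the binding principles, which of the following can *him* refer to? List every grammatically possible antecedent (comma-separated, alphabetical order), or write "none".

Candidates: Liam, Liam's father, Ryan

Liam, Liam's father

*him* is a pronoun; Principle B requires it to be free in its binding domain — the clause headed by 'insulted'.
— Liam: possessor inside the subject DP of the matrix clause; does not c-command the pronoun — Principle B does not apply; allowed.
— Liam's father: subject of the matrix clause; c-commands the pronoun but lies outside its binding domain — allowed.
— Ryan: subject of the clause headed by 'insulted'; c-commands the pronoun within its binding domain — blocked (Principle B).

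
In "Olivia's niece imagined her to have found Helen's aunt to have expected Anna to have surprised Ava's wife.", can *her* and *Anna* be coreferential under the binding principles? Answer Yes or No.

*Anna* is an R-expression; Principle C requires it to be free (not bound by any c-commanding expression).
— her: subject of the clause headed by 'found'; the pronoun c-commands the R-expression — coreference blocked (Principle C).

No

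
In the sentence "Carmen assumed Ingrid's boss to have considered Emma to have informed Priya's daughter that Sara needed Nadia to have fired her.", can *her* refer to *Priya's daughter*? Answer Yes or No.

Yes

*her* is a pronoun; Principle B requires it to be free in its binding domain — the clause headed by 'fired'.
— Priya's daughter: object of the clause headed by 'informed'; c-commands the pronoun but lies outside its binding domain — allowed.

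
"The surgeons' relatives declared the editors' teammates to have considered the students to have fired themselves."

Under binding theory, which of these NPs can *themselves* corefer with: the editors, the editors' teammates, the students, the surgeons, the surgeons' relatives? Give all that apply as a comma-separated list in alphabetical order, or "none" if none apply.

*themselves* is a reflexive; Principle A requires it to be bound within its binding domain — the clause headed by 'fired'.
— the editors: possessor inside the subject DP of the clause headed by 'considered'; does not c-command the reflexive — cannot bind it (Principle A).
— the editors' teammates: subject of the clause headed by 'considered'; c-commands the reflexive but lies outside its binding domain — cannot bind it (Principle A).
— the students: subject of the clause headed by 'fired'; c-commands the reflexive within its binding domain — allowed (Principle A).
— the surgeons: possessor inside the subject DP of the matrix clause; does not c-command the reflexive — cannot bind it (Principle A).
— the surgeons' relatives: subject of the matrix clause; c-commands the reflexive but lies outside its binding domain — cannot bind it (Principle A).

the students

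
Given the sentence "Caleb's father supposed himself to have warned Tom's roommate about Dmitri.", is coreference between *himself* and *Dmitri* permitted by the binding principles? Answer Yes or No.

*himself* is a reflexive; Principle A requires it to be bound within its binding domain — the matrix clause.
— Dmitri: second object of the clause headed by 'warned'; does not c-command the reflexive — cannot bind it (Principle A).

No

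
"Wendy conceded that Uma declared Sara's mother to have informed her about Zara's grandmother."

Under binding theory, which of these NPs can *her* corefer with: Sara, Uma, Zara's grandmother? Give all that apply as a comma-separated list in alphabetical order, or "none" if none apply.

Sara, Uma

*her* is a pronoun; Principle B requires it to be free in its binding domain — the clause headed by 'informed'.
— Sara: possessor inside the subject DP of the clause headed by 'informed'; does not c-command the pronoun — Principle B does not apply; allowed.
— Uma: subject of the clause headed by 'declared'; c-commands the pronoun but lies outside its binding domain — allowed.
— Zara's grandmother: second object of the clause headed by 'informed'; is c-commanded by the pronoun; coreference would bind this R-expression — blocked (Principle C).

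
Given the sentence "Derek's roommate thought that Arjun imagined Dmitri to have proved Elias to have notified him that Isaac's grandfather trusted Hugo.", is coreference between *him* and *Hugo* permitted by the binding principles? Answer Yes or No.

No

*him* is a pronoun; Principle B requires it to be free in its binding domain — the clause headed by 'notified'.
— Hugo: object of the clause headed by 'trusted'; is c-commanded by the pronoun; coreference would bind this R-expression — blocked (Principle C).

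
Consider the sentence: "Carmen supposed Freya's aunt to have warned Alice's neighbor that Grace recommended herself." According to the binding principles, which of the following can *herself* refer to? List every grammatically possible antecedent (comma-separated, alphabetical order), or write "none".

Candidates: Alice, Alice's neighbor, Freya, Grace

Grace

*herself* is a reflexive; Principle A requires it to be bound within its binding domain — the clause headed by 'recommended'.
— Alice: possessor inside the object DP of the clause headed by 'warned'; does not c-command the reflexive — cannot bind it (Principle A).
— Alice's neighbor: object of the clause headed by 'warned'; c-commands the reflexive but lies outside its binding domain — cannot bind it (Principle A).
— Freya: possessor inside the subject DP of the clause headed by 'warned'; does not c-command the reflexive — cannot bind it (Principle A).
— Grace: subject of the clause headed by 'recommended'; c-commands the reflexive within its binding domain — allowed (Principle A).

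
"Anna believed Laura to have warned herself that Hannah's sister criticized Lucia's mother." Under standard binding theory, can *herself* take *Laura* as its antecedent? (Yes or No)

Yes

*herself* is a reflexive; Principle A requires it to be bound within its binding domain — the clause headed by 'warned'.
— Laura: subject of the clause headed by 'warned'; c-commands the reflexive within its binding domain — allowed (Principle A).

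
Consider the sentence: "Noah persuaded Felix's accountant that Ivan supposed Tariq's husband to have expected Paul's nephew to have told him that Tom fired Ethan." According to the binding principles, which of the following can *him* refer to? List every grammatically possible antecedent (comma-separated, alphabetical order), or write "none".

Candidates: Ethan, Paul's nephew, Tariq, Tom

*him* is a pronoun; Principle B requires it to be free in its binding domain — the clause headed by 'told'.
— Ethan: object of the clause headed by 'fired'; is c-commanded by the pronoun; coreference would bind this R-expression — blocked (Principle C).
— Paul's nephew: subject of the clause headed by 'told'; c-commands the pronoun within its binding domain — blocked (Principle B).
— Tariq: possessor inside the subject DP of the clause headed by 'expected'; does not c-command the pronoun — Principle B does not apply; allowed.
— Tom: subject of the clause headed by 'fired'; is c-commanded by the pronoun; coreference would bind this R-expression — blocked (Principle C).

Tariq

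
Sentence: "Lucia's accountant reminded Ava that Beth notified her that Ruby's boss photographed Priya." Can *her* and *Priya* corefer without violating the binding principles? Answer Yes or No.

No

*Priya* is an R-expression; Principle C requires it to be free (not bound by any c-commanding expression).
— her: object of the clause headed by 'notified'; the pronoun c-commands the R-expression — coreference blocked (Principle C).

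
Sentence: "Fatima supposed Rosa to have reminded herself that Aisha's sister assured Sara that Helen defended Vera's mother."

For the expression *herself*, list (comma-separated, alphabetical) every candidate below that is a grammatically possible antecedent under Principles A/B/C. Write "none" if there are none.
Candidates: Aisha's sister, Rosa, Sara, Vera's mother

*herself* is a reflexive; Principle A requires it to be bound within its binding domain — the clause headed by 'reminded'.
— Aisha's sister: subject of the clause headed by 'assured'; does not c-command the reflexive — cannot bind it (Principle A).
— Rosa: subject of the clause headed by 'reminded'; c-commands the reflexive within its binding domain — allowed (Principle A).
— Sara: object of the clause headed by 'assured'; does not c-command the reflexive — cannot bind it (Principle A).
— Vera's mother: object of the clause headed by 'defended'; does not c-command the reflexive — cannot bind it (Principle A).

Rosa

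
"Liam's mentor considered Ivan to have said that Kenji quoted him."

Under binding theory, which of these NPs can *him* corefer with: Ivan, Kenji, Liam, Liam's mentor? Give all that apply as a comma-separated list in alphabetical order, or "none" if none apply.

Ivan, Liam, Liam's mentor

*him* is a pronoun; Principle B requires it to be free in its binding domain — the clause headed by 'quoted'.
— Ivan: subject of the clause headed by 'said'; c-commands the pronoun but lies outside its binding domain — allowed.
— Kenji: subject of the clause headed by 'quoted'; c-commands the pronoun within its binding domain — blocked (Principle B).
— Liam: possessor inside the subject DP of the matrix clause; does not c-command the pronoun — Principle B does not apply; allowed.
— Liam's mentor: subject of the matrix clause; c-commands the pronoun but lies outside its binding domain — allowed.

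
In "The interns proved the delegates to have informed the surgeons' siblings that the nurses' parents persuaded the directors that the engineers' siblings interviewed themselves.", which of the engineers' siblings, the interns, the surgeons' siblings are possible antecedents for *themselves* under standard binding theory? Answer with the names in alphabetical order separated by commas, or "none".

*themselves* is a reflexive; Principle A requires it to be bound within its binding domain — the clause headed by 'interviewed'.
— the engineers' siblings: subject of the clause headed by 'interviewed'; c-commands the reflexive within its binding domain — allowed (Principle A).
— the interns: subject of the matrix clause; c-commands the reflexive but lies outside its binding domain — cannot bind it (Principle A).
— the surgeons' siblings: object of the clause headed by 'informed'; c-commands the reflexive but lies outside its binding domain — cannot bind it (Principle A).

the engineers' siblings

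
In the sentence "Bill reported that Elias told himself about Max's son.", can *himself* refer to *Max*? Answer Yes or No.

*himself* is a reflexive; Principle A requires it to be bound within its binding domain — the clause headed by 'told'.
— Max: possessor inside the second object DP of the clause headed by 'told'; does not c-command the reflexive — cannot bind it (Principle A).

No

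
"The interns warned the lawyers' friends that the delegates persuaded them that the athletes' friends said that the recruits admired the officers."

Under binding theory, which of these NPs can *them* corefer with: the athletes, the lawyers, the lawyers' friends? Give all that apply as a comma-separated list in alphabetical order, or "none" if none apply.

*them* is a pronoun; Principle B requires it to be free in its binding domain — the clause headed by 'persuaded'.
— the athletes: possessor inside the subject DP of the clause headed by 'said'; is c-commanded by the pronoun; coreference would bind this R-expression — blocked (Principle C).
— the lawyers: possessor inside the object DP of the matrix clause; does not c-command the pronoun — Principle B does not apply; allowed.
— the lawyers' friends: object of the matrix clause; c-commands the pronoun but lies outside its binding domain — allowed.

the lawyers, the lawyers' friends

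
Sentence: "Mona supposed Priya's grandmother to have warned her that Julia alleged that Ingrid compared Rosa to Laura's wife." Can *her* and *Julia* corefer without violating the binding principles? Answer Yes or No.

*Julia* is an R-expression; Principle C requires it to be free (not bound by any c-commanding expression).
— her: object of the clause headed by 'warned'; the pronoun c-commands the R-expression — coreference blocked (Principle C).

No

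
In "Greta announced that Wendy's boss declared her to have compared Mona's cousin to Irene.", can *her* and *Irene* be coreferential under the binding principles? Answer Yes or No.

*Irene* is an R-expression; Principle C requires it to be free (not bound by any c-commanding expression).
— her: subject of the clause headed by 'compared'; the pronoun c-commands the R-expression — coreference blocked (Principle C).

No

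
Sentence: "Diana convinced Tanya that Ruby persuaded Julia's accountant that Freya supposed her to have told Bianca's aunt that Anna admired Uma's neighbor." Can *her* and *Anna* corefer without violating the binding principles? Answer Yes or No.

*Anna* is an R-expression; Principle C requires it to be free (not bound by any c-commanding expression).
— her: subject of the clause headed by 'told'; the pronoun c-commands the R-expression — coreference blocked (Principle C).

No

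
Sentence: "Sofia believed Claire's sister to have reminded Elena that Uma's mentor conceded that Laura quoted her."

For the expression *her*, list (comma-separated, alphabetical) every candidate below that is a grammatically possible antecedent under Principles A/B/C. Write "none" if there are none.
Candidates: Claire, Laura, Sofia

*her* is a pronoun; Principle B requires it to be free in its binding domain — the clause headed by 'quoted'.
— Claire: possessor inside the subject DP of the clause headed by 'reminded'; does not c-command the pronoun — Principle B does not apply; allowed.
— Laura: subject of the clause headed by 'quoted'; c-commands the pronoun within its binding domain — blocked (Principle B).
— Sofia: subject of the matrix clause; c-commands the pronoun but lies outside its binding domain — allowed.

Claire, Sofia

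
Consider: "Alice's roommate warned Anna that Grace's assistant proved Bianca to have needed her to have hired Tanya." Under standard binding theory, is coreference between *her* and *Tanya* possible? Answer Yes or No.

*Tanya* is an R-expression; Principle C requires it to be free (not bound by any c-commanding expression).
— her: subject of the clause headed by 'hired'; the pronoun c-commands the R-expression — coreference blocked (Principle C).

No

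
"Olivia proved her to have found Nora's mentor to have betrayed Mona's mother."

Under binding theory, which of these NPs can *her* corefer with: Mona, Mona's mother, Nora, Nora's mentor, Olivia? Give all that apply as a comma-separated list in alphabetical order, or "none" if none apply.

none

*her* is a pronoun; Principle B requires it to be free in its binding domain — the matrix clause.
— Mona: possessor inside the object DP of the clause headed by 'betrayed'; is c-commanded by the pronoun; coreference would bind this R-expression — blocked (Principle C).
— Mona's mother: object of the clause headed by 'betrayed'; is c-commanded by the pronoun; coreference would bind this R-expression — blocked (Principle C).
— Nora: possessor inside the subject DP of the clause headed by 'betrayed'; is c-commanded by the pronoun; coreference would bind this R-expression — blocked (Principle C).
— Nora's mentor: subject of the clause headed by 'betrayed'; is c-commanded by the pronoun; coreference would bind this R-expression — blocked (Principle C).
— Olivia: subject of the matrix clause; c-commands the pronoun within its binding domain — blocked (Principle B).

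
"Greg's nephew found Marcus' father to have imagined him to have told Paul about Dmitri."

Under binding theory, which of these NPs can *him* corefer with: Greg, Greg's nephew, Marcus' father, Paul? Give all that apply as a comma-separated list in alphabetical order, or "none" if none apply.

*him* is a pronoun; Principle B requires it to be free in its binding domain — the clause headed by 'imagined'.
— Greg: possessor inside the subject DP of the matrix clause; does not c-command the pronoun — Principle B does not apply; allowed.
— Greg's nephew: subject of the matrix clause; c-commands the pronoun but lies outside its binding domain — allowed.
— Marcus' father: subject of the clause headed by 'imagined'; c-commands the pronoun within its binding domain — blocked (Principle B).
— Paul: object of the clause headed by 'told'; is c-commanded by the pronoun; coreference would bind this R-expression — blocked (Principle C).

Greg, Greg's nephew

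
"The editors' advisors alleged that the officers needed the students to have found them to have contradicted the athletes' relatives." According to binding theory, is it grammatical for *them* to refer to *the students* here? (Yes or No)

No

*the students* is an R-expression; Principle C requires it to be free (not bound by any c-commanding expression).
— them: subject of the clause headed by 'contradicted'; the R-expression locally c-commands the pronoun — coreference blocked (Principle B on the pronoun).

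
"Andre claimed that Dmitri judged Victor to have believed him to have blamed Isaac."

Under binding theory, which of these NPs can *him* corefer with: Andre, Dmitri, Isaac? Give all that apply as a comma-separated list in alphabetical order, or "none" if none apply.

Andre, Dmitri

*him* is a pronoun; Principle B requires it to be free in its binding domain — the clause headed by 'believed'.
— Andre: subject of the matrix clause; c-commands the pronoun but lies outside its binding domain — allowed.
— Dmitri: subject of the clause headed by 'judged'; c-commands the pronoun but lies outside its binding domain — allowed.
— Isaac: object of the clause headed by 'blamed'; is c-commanded by the pronoun; coreference would bind this R-expression — blocked (Principle C).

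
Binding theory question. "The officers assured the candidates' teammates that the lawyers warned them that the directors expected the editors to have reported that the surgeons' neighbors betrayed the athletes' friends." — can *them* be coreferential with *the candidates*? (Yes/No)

*them* is a pronoun; Principle B requires it to be free in its binding domain — the clause headed by 'warned'.
— the candidates: possessor inside the object DP of the matrix clause; does not c-command the pronoun — Principle B does not apply; allowed.

Yes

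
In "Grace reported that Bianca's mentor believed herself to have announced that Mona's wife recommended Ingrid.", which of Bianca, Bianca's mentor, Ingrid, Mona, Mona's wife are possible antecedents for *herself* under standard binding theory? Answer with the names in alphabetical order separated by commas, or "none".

*herself* is a reflexive; Principle A requires it to be bound within its binding domain — the clause headed by 'believed'.
— Bianca: possessor inside the subject DP of the clause headed by 'believed'; does not c-command the reflexive — cannot bind it (Principle A).
— Bianca's mentor: subject of the clause headed by 'believed'; c-commands the reflexive within its binding domain — allowed (Principle A).
— Ingrid: object of the clause headed by 'recommended'; does not c-command the reflexive — cannot bind it (Principle A).
— Mona: possessor inside the subject DP of the clause headed by 'recommended'; does not c-command the reflexive — cannot bind it (Principle A).
— Mona's wife: subject of the clause headed by 'recommended'; does not c-command the reflexive — cannot bind it (Principle A).

Bianca's mentor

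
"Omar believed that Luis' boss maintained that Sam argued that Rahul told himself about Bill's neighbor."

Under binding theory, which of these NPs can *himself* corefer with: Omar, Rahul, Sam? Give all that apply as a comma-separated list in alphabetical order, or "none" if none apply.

*himself* is a reflexive; Principle A requires it to be bound within its binding domain — the clause headed by 'told'.
— Omar: subject of the matrix clause; c-commands the reflexive but lies outside its binding domain — cannot bind it (Principle A).
— Rahul: subject of the clause headed by 'told'; c-commands the reflexive within its binding domain — allowed (Principle A).
— Sam: subject of the clause headed by 'argued'; c-commands the reflexive but lies outside its binding domain — cannot bind it (Principle A).

Rahul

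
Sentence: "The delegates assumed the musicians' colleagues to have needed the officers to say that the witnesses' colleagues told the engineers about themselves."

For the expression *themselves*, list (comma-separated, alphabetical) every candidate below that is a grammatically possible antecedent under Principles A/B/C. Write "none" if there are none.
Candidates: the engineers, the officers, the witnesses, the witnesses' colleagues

the engineers, the witnesses' colleagues

*themselves* is a reflexive; Principle A requires it to be bound within its binding domain — the clause headed by 'told'.
— the engineers: object of the clause headed by 'told'; c-commands the reflexive within its binding domain — allowed (Principle A).
— the officers: subject of the clause headed by 'say'; c-commands the reflexive but lies outside its binding domain — cannot bind it (Principle A).
— the witnesses: possessor inside the subject DP of the clause headed by 'told'; does not c-command the reflexive — cannot bind it (Principle A).
— the witnesses' colleagues: subject of the clause headed by 'told'; c-commands the reflexive within its binding domain — allowed (Principle A).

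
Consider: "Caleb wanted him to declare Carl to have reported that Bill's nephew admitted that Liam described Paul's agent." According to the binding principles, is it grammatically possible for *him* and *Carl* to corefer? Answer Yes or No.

*him* is a pronoun; Principle B requires it to be free in its binding domain — the matrix clause.
— Carl: subject of the clause headed by 'reported'; is c-commanded by the pronoun; coreference would bind this R-expression — blocked (Principle C).

No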